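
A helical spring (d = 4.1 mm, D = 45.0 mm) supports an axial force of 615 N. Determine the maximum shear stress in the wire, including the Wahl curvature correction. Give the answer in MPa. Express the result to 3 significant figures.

1160 MPa

Spring index C = D/d = 45.0/4.1 = 10.9756
K_W = (4C−1)/(4C−4) + 0.615/C = 42.902/39.902 + 0.0560 = 1.1312
τ₀ = 8FD/(πd³) = 8·615·45.0/(π·4.1³) = 221400/216.52 = 1022.5 MPa
τ_max = K·τ₀ = 1.1312 × 1022.5 = 1156.7 MPa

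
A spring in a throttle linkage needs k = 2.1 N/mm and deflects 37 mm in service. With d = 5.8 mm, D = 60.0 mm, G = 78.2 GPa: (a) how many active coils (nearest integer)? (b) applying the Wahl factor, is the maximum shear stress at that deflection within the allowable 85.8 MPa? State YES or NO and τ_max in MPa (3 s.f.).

N_a = Gd⁴/(8D³k) = (78.2×10³)(5.8⁴)/(8·60.0³·2.1) = 24.39 → N_a = 24
Actual rate k = Gd⁴/(8D³·24) = 2.1338 N/mm
Working load F = kδ = 2.1338·37 = 78.952 N
C = 60.0/5.8 = 10.3448; K_W = (4C−1)/(4C−4)+0.615/C = 1.1397
τ_max = K_W·8FD/(πd³) = 1.1397·61.826 = 70.464 MPa
τ_max ≤ 85.8 MPa → acceptable

(a) 24 coils; (b) YES, τ_max = 70.5 MPa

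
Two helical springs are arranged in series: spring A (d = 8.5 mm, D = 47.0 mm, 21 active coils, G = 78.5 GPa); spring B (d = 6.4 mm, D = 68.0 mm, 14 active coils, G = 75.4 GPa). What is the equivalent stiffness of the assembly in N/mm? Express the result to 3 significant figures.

k_A = Gd⁴/(8D³N_a) = (78.5×10³)(8.5⁴)/(8·47.0³·21) = 23.493 N/mm
k_B = Gd⁴/(8D³N_a) = (75.4×10³)(6.4⁴)/(8·68.0³·14) = 3.5921 N/mm
Series: 1/k_eq = 1/23.493 + 1/3.5921 = 0.32096; k_eq = 3.1157 N/mm

3.12 N/mm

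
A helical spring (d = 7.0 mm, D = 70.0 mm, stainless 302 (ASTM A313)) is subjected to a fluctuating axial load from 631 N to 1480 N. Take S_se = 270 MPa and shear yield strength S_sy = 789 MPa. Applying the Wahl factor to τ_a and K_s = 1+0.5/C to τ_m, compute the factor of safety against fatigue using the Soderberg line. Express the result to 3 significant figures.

0.600

C = D/d = 70.0/7.0 = 10.0000; K_W = (4C−1)/(4C−4)+0.615/C = 1.1448; K_s = 1+0.5/C = 1.0500
F_a = (F_max−F_min)/2 = 424.5 N; F_m = (F_max+F_min)/2 = 1055.5 N
τ_a = K_W·8F_aD/(πd³) = 1.1448 × 220.61 = 252.56 MPa
τ_m = K_s·8F_mD/(πd³) = 1.0500 × 548.53 = 575.96 MPa
Soderberg: 1/n_f = τ_a/S_se + τ_m/S_sy = 252.56/270 + 575.96/789 = 0.93541 + 0.72999 = 1.6654
n_f = 1/1.6654 = 0.6005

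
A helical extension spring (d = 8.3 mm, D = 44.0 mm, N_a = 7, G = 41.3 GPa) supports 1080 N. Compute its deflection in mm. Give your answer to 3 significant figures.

k = Gd⁴/(8D³N_a) = (41.3×10³)(8.3⁴)/(8·44.0³·7) = 41.088 N/mm
δ = F/k = 1080 / 41.088 = 26.285 mm

26.3 mm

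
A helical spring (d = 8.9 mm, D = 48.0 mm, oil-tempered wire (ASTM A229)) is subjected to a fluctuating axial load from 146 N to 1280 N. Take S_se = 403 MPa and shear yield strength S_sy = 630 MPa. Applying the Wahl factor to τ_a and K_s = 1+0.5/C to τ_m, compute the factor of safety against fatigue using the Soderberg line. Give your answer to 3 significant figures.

C = D/d = 48.0/8.9 = 5.3933; K_W = (4C−1)/(4C−4)+0.615/C = 1.2847; K_s = 1+0.5/C = 1.0927
F_a = (F_max−F_min)/2 = 567 N; F_m = (F_max+F_min)/2 = 713 N
τ_a = K_W·8F_aD/(πd³) = 1.2847 × 98.309 = 126.3 MPa
τ_m = K_s·8F_mD/(πd³) = 1.0927 × 123.62 = 135.08 MPa
Soderberg: 1/n_f = τ_a/S_se + τ_m/S_sy = 126.3/403 + 135.08/630 = 0.31341 + 0.21442 = 0.52783
n_f = 1/0.52783 = 1.895

1.89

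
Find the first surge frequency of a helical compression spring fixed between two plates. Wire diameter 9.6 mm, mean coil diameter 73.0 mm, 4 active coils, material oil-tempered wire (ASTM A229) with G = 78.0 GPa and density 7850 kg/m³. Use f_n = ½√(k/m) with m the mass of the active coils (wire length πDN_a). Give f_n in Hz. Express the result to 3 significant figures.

160 Hz

k = Gd⁴/(8D³N_a) = (78.0×10³)(9.6⁴)/(8·73.0³·4) = 53.218 N/mm = 53218 N/m
Wire length L = πDN_a = π·73.0·4 = 917.35 mm
m = ρ·(πd²/4)·L = 7850 × 72.382×10⁻⁶ m² × 0.91735 m = 0.52124 kg
f_n = ½√(k/m) = 0.5·√(53218/0.52124) = 0.5·√(1.021e+05) = 159.77 Hz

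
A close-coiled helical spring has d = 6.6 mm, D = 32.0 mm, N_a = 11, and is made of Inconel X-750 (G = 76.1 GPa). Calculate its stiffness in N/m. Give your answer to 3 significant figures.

k = Gd⁴/(8D³N_a) = (76.1×10³ × 6.6⁴) / (8 × 32.0³ × 11)
  = 1.44398e+08 / 2.88358e+06 = 50.076 N/mm = 50076 N/m

50100 N/m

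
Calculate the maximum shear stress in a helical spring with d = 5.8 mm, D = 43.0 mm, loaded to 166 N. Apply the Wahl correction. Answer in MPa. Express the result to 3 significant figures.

Spring index C = D/d = 43.0/5.8 = 7.4138
K_W = (4C−1)/(4C−4) + 0.615/C = 28.655/25.655 + 0.0830 = 1.1999
τ₀ = 8FD/(πd³) = 8·166·43.0/(π·5.8³) = 57104/612.96 = 93.161 MPa
τ_max = K·τ₀ = 1.1999 × 93.161 = 111.78 MPa

112 MPa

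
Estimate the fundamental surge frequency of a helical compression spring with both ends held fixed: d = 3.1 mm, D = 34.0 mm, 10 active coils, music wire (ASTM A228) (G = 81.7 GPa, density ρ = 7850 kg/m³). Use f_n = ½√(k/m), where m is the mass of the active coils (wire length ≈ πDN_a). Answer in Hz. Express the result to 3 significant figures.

97.4 Hz

k = Gd⁴/(8D³N_a) = (81.7×10³)(3.1⁴)/(8·34.0³·10) = 2.3996 N/mm = 2399.6 N/m
Wire length L = πDN_a = π·34.0·10 = 1068.1 mm
m = ρ·(πd²/4)·L = 7850 × 7.5477×10⁻⁶ m² × 1.0681 m = 0.063287 kg
f_n = ½√(k/m) = 0.5·√(2399.6/0.063287) = 0.5·√(37917) = 97.361 Hz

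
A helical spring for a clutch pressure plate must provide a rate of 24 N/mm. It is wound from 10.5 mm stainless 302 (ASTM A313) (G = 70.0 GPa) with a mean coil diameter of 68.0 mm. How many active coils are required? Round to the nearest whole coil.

14

N_a = Gd⁴/(8D³k) = (70.0×10³ × 10.5⁴)/(8 × 68.0³ × 24)
    = 8.50854e+08 / 6.03709e+07 = 14.09 → 14 coils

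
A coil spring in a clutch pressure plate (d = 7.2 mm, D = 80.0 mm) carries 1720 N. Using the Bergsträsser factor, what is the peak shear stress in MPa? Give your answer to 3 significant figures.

Spring index C = D/d = 80.0/7.2 = 11.1111
K_B = (4C+2)/(4C−3) = 46.444/41.444 = 1.1206
τ₀ = 8FD/(πd³) = 8·1720·80.0/(π·7.2³) = 1.1008e+06/1172.6 = 938.77 MPa
τ_max = K·τ₀ = 1.1206 × 938.77 = 1052 MPa

1050 MPa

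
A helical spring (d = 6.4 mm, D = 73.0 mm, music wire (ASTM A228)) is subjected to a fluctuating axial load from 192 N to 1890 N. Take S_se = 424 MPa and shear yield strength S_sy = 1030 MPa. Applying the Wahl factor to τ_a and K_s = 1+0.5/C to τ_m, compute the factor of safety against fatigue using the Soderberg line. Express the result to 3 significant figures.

C = D/d = 73.0/6.4 = 11.4062; K_W = (4C−1)/(4C−4)+0.615/C = 1.1260; K_s = 1+0.5/C = 1.0438
F_a = (F_max−F_min)/2 = 849 N; F_m = (F_max+F_min)/2 = 1041 N
τ_a = K_W·8F_aD/(πd³) = 1.1260 × 602.05 = 677.9 MPa
τ_m = K_s·8F_mD/(πd³) = 1.0438 × 738.2 = 770.56 MPa
Soderberg: 1/n_f = τ_a/S_se + τ_m/S_sy = 677.9/424 + 770.56/1030 = 1.59882 + 0.74812 = 2.3469
n_f = 1/2.3469 = 0.4261

0.426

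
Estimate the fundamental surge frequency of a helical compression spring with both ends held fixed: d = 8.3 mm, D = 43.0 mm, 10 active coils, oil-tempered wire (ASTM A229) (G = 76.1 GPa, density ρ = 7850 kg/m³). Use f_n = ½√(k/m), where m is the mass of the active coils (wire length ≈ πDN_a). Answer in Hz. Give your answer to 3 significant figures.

157 Hz

k = Gd⁴/(8D³N_a) = (76.1×10³)(8.3⁴)/(8·43.0³·10) = 56.781 N/mm = 56781 N/m
Wire length L = πDN_a = π·43.0·10 = 1350.9 mm
m = ρ·(πd²/4)·L = 7850 × 54.106×10⁻⁶ m² × 1.3509 m = 0.57376 kg
f_n = ½√(k/m) = 0.5·√(56781/0.57376) = 0.5·√(98962) = 157.29 Hz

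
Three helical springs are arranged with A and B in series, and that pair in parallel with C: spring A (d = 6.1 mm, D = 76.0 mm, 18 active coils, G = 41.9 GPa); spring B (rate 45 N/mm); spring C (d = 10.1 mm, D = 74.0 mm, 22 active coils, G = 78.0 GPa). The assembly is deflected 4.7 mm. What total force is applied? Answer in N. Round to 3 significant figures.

57.7 N

k_A = Gd⁴/(8D³N_a) = (41.9×10³)(6.1⁴)/(8·76.0³·18) = 0.91776 N/mm
k_C = Gd⁴/(8D³N_a) = (78.0×10³)(10.1⁴)/(8·74.0³·22) = 11.381 N/mm
Springs A,B series: k_AB = 1/(1/0.91776+1/45) = 0.89942 N/mm; parallel with C: k_eq = 0.89942+11.381 = 12.28 N/mm
F = k_eq·δ = 12.28·4.7 = 57.717 N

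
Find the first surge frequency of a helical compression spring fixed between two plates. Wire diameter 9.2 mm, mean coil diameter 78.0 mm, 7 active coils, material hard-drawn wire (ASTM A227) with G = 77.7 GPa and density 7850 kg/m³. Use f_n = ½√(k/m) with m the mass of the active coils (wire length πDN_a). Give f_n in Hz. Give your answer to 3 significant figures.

76.5 Hz

k = Gd⁴/(8D³N_a) = (77.7×10³)(9.2⁴)/(8·78.0³·7) = 20.946 N/mm = 20946 N/m
Wire length L = πDN_a = π·78.0·7 = 1715.3 mm
m = ρ·(πd²/4)·L = 7850 × 66.476×10⁻⁶ m² × 1.7153 m = 0.89511 kg
f_n = ½√(k/m) = 0.5·√(20946/0.89511) = 0.5·√(23400) = 76.486 Hz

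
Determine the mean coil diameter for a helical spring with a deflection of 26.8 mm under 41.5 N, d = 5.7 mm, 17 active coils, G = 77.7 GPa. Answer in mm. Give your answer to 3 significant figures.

73.0 mm

Required rate k = F/δ = 41.5/26.8 = 1.5485 N/mm
D = (Gd⁴/(8N_a·k))^(1/3) = (77.7×10³·5.7⁴/(8·17·1.5485))^(1/3)
  = (389465)^(1/3) = 73.0280 mm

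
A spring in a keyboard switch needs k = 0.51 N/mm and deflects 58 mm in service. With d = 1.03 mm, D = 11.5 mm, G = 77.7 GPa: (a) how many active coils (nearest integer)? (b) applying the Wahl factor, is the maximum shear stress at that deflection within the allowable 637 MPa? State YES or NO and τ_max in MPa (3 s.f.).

N_a = Gd⁴/(8D³k) = (77.7×10³)(1.03⁴)/(8·11.5³·0.51) = 14.09 → N_a = 14
Actual rate k = Gd⁴/(8D³·14) = 0.5134 N/mm
Working load F = kδ = 0.5134·58 = 29.777 N
C = 11.5/1.03 = 11.1650; K_W = (4C−1)/(4C−4)+0.615/C = 1.1289
τ_max = K_W·8FD/(πd³) = 1.1289·798.02 = 900.85 MPa
τ_max > 637 MPa → exceeds allowable

(a) 14 coils; (b) NO, τ_max = 901 MPa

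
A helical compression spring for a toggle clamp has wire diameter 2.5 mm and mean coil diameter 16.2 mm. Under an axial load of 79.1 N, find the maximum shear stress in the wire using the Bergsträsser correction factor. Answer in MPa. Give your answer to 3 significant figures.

254 MPa

Spring index C = D/d = 16.2/2.5 = 6.4800
K_B = (4C+2)/(4C−3) = 27.920/22.920 = 1.2182
τ₀ = 8FD/(πd³) = 8·79.1·16.2/(π·2.5³) = 10251.4/49.087 = 208.84 MPa
τ_max = K·τ₀ = 1.2182 × 208.84 = 254.4 MPa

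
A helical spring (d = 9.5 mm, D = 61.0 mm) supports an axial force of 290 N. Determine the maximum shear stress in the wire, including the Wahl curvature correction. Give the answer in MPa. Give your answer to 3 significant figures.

Spring index C = D/d = 61.0/9.5 = 6.4211
K_W = (4C−1)/(4C−4) + 0.615/C = 24.684/21.684 + 0.0958 = 1.2341
τ₀ = 8FD/(πd³) = 8·290·61.0/(π·9.5³) = 141520/2693.5 = 52.541 MPa
τ_max = K·τ₀ = 1.2341 × 52.541 = 64.842 MPa

64.8 MPa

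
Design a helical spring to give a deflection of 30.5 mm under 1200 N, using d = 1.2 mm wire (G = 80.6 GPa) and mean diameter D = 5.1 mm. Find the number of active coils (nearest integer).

4

Required rate k = F/δ = 1200/30.5 = 39.344 N/mm
N_a = Gd⁴/(8D³k) = (80.6×10³ × 1.2⁴)/(8 × 5.1³ × 39.344)
    = 167132 / 41752.4 = 4.003 → 4 coils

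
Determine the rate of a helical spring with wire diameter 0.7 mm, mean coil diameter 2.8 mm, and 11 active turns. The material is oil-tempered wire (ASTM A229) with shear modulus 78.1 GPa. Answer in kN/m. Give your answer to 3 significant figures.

9.71 kN/m

k = Gd⁴/(8D³N_a) = (78.1×10³ × 0.7⁴) / (8 × 2.8³ × 11)
  = 18751.8 / 1931.78 = 9.707 N/mm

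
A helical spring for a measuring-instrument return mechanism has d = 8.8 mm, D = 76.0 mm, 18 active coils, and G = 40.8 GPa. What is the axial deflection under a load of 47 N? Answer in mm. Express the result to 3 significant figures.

12.1 mm

k = Gd⁴/(8D³N_a) = (40.8×10³)(8.8⁴)/(8·76.0³·18) = 3.8707 N/mm
δ = F/k = 47 / 3.8707 = 12.143 mm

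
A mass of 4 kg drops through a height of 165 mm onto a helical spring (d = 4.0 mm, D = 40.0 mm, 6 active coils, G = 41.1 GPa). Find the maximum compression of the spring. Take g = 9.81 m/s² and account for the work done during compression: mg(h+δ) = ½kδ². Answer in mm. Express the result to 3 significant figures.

74.0 mm

k = Gd⁴/(8D³N_a) = (41.1×10³)(4.0⁴)/(8·40.0³·6) = 3.425 N/mm
W = mg = 4 × 9.81 = 39.24 N
½kδ² − Wδ − Wh = 0 → δ = (W + √(W² + 2kWh))/k
δ = (39.24 + √(1539.8 + 44351))/3.425 = (39.24 + 214.22)/3.425 = 74.003 mm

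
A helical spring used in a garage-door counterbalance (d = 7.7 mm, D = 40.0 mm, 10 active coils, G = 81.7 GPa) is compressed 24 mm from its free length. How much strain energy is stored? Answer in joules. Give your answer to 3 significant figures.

k = Gd⁴/(8D³N_a) = (81.7×10³)(7.7⁴)/(8·40.0³·10) = 56.094 N/mm
U = ½kδ² = 0.5 × 56.094 × 24² = 16155 N·mm = 16.155 J

16.2 J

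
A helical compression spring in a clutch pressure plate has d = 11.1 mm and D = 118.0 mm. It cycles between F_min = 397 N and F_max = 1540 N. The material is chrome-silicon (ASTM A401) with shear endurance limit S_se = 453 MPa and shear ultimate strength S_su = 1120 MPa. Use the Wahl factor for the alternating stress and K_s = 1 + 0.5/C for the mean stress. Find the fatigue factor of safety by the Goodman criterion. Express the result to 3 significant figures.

C = D/d = 118.0/11.1 = 10.6306; K_W = (4C−1)/(4C−4)+0.615/C = 1.1357; K_s = 1+0.5/C = 1.0470
F_a = (F_max−F_min)/2 = 571.5 N; F_m = (F_max+F_min)/2 = 968.5 N
τ_a = K_W·8F_aD/(πd³) = 1.1357 × 125.57 = 142.61 MPa
τ_m = K_s·8F_mD/(πd³) = 1.0470 × 212.79 = 222.8 MPa
Goodman: 1/n_f = τ_a/S_se + τ_m/S_su = 142.61/453 + 222.8/1120 = 0.31481 + 0.19893 = 0.51374
n_f = 1/0.51374 = 1.947

1.95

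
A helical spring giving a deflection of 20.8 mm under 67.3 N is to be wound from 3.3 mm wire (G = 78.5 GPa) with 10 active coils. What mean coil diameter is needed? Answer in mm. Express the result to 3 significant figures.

33.0 mm

Required rate k = F/δ = 67.3/20.8 = 3.2356 N/mm
D = (Gd⁴/(8N_a·k))^(1/3) = (78.5×10³·3.3⁴/(8·10·3.2356))^(1/3)
  = (35965.3)^(1/3) = 33.0087 mm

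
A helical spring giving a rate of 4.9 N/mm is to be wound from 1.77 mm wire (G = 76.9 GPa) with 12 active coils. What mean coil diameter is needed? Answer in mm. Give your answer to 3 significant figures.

D = (Gd⁴/(8N_a·k))^(1/3) = (76.9×10³·1.77⁴/(8·12·4.9))^(1/3)
  = (1604.55)^(1/3) = 11.7071 mm

11.7 mm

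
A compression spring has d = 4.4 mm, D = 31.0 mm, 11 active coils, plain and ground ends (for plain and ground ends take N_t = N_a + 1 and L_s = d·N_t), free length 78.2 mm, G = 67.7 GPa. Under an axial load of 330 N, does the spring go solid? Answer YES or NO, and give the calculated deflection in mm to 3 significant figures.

k = Gd⁴/(8D³N_a) = (67.7×10³)(4.4⁴)/(8·31.0³·11) = 9.679 N/mm
N_t = 12; L_s = 4.4·12 = 52.8 mm; δ_solid = L₀ − L_s = 78.2 − 52.8 = 25.4 mm
δ = F/k = 330/9.679 = 34.094 mm
δ ≥ δ_solid → spring goes solid

YES, δ = 34.1 mm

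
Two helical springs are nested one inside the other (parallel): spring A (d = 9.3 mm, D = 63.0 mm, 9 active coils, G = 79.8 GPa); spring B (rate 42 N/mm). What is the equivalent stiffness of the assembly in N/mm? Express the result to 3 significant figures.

75.2 N/mm

k_A = Gd⁴/(8D³N_a) = (79.8×10³)(9.3⁴)/(8·63.0³·9) = 33.157 N/mm
Parallel: k_eq = 33.157 + 42 = 75.157 N/mm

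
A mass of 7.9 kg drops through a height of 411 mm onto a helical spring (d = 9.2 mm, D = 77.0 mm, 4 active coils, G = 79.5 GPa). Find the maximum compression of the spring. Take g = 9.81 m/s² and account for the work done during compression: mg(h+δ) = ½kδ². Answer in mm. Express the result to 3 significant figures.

k = Gd⁴/(8D³N_a) = (79.5×10³)(9.2⁴)/(8·77.0³·4) = 38.985 N/mm
W = mg = 7.9 × 9.81 = 77.499 N
½kδ² − Wδ − Wh = 0 → δ = (W + √(W² + 2kWh))/k
δ = (77.499 + √(6006.1 + 2.4835e+06))/38.985 = (77.499 + 1577.8)/38.985 = 42.46 mm

42.5 mm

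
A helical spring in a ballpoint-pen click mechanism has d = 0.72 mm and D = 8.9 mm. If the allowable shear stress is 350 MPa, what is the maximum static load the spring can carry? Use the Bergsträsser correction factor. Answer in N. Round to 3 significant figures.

C = D/d = 8.9/0.72 = 12.3611
K_B = (4C+2)/(4C−3) = 51.444/46.444 = 1.1077
τ_max = K·8FD/(πd³) → F_max = τ_allow·πd³/(8DK)
F_max = 350·π·0.72³/(8·8.9·1.1077) = 410.41/78.865 = 5.2039 N

5.20 N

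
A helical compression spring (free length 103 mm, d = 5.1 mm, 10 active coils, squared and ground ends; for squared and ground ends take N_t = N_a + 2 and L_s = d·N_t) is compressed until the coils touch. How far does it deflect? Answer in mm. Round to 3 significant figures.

41.8 mm

N_t = 12; L_s = 5.1·12 = 61.2 mm
δ_solid = L₀ − L_s = 103 − 61.2 = 41.8 mm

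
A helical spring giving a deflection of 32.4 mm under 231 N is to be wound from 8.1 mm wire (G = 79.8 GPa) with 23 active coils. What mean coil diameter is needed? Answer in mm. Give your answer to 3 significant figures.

Required rate k = F/δ = 231/32.4 = 7.1296 N/mm
D = (Gd⁴/(8N_a·k))^(1/3) = (79.8×10³·8.1⁴/(8·23·7.1296))^(1/3)
  = (261853)^(1/3) = 63.9763 mm

64.0 mm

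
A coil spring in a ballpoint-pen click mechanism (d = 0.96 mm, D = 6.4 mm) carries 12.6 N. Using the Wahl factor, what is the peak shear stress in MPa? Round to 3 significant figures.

Spring index C = D/d = 6.4/0.96 = 6.6667
K_W = (4C−1)/(4C−4) + 0.615/C = 25.667/22.667 + 0.0922 = 1.2246
τ₀ = 8FD/(πd³) = 8·12.6·6.4/(π·0.96³) = 645.12/2.7795 = 232.1 MPa
τ_max = K·τ₀ = 1.2246 × 232.1 = 284.23 MPa

284 MPa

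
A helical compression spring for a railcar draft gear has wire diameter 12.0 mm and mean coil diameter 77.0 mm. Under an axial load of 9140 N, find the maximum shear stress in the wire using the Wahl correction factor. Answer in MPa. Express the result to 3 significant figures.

Spring index C = D/d = 77.0/12.0 = 6.4167
K_W = (4C−1)/(4C−4) + 0.615/C = 24.667/21.667 + 0.0958 = 1.2343
τ₀ = 8FD/(πd³) = 8·9140·77.0/(π·12.0³) = 5.63024e+06/5428.7 = 1037.1 MPa
τ_max = K·τ₀ = 1.2343 × 1037.1 = 1280.1 MPa

1280 MPa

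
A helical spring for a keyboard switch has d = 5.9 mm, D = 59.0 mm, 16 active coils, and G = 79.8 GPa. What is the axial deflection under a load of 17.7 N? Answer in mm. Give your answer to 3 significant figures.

k = Gd⁴/(8D³N_a) = (79.8×10³)(5.9⁴)/(8·59.0³·16) = 3.6783 N/mm
δ = F/k = 17.7 / 3.6783 = 4.812 mm

4.81 mm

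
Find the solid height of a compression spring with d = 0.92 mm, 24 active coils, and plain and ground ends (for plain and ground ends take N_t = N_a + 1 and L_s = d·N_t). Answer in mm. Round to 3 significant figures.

plain and ground ends: N_t = N_a + 1 = 24 + 1 = 25
L_s = d·N_t = 0.92 × 25 = 23 mm

23.0 mm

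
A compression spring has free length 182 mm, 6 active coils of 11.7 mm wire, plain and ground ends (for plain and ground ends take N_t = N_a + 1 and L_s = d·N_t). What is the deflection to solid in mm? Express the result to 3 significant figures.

100 mm

N_t = 7; L_s = 11.7·7 = 81.9 mm
δ_solid = L₀ − L_s = 182 − 81.9 = 100.1 mm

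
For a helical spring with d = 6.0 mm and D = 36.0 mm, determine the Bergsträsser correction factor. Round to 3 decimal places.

C = D/d = 36.0/6.0 = 6.0000
K_B = (4C+2)/(4C−3) = 26.000/21.000 = 1.2381

1.238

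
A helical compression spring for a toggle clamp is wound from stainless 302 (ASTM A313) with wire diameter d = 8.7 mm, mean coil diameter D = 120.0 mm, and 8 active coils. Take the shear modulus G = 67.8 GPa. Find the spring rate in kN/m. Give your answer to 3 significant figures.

3.51 kN/m

k = Gd⁴/(8D³N_a) = (67.8×10³ × 8.7⁴) / (8 × 120.0³ × 8)
  = 3.88425e+08 / 1.10592e+08 = 3.5122 N/mm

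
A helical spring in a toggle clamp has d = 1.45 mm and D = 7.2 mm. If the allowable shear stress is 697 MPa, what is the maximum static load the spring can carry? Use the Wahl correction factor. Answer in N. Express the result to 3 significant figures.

C = D/d = 7.2/1.45 = 4.9655
K_W = (4C−1)/(4C−4) + 0.615/C = 18.862/15.862 + 0.1239 = 1.3130
τ_max = K·8FD/(πd³) → F_max = τ_allow·πd³/(8DK)
F_max = 697·π·1.45³/(8·7.2·1.3130) = 6675.5/75.628 = 88.268 N

88.3 N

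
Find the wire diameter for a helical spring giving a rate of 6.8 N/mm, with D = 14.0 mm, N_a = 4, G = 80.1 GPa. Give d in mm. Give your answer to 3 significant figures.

d = (8D³N_a·k / G)^(1/4) = (8·14.0³·4·6.8 / (80.1×10³))^0.25
  = (7.4544)^0.25 = 1.6524 mm

1.65 mm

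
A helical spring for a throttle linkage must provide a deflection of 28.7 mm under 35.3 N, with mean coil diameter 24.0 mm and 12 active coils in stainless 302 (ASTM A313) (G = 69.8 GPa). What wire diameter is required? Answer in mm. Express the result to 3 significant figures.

Required rate k = F/δ = 35.3/28.7 = 1.23 N/mm
d = (8D³N_a·k / G)^(1/4) = (8·24.0³·12·1.23 / (69.8×10³))^0.25
  = (23.385)^0.25 = 2.1991 mm

2.20 mm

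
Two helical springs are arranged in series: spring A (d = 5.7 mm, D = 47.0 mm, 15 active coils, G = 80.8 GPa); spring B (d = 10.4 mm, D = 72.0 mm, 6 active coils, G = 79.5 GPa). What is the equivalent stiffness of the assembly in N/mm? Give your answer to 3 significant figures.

6.05 N/mm

k_A = Gd⁴/(8D³N_a) = (80.8×10³)(5.7⁴)/(8·47.0³·15) = 6.846 N/mm
k_B = Gd⁴/(8D³N_a) = (79.5×10³)(10.4⁴)/(8·72.0³·6) = 51.911 N/mm
Series: 1/k_eq = 1/6.846 + 1/51.911 = 0.16533; k_eq = 6.0483 N/mm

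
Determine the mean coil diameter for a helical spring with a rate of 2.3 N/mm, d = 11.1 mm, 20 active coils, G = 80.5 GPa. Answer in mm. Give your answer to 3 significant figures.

149 mm

D = (Gd⁴/(8N_a·k))^(1/3) = (80.5×10³·11.1⁴/(8·20·2.3))^(1/3)
  = (3.32078e+06)^(1/3) = 149.1924 mm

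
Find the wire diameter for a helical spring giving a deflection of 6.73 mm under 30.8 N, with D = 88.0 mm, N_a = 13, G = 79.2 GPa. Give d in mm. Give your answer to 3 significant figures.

8.00 mm

Required rate k = F/δ = 30.8/6.73 = 4.5765 N/mm
d = (8D³N_a·k / G)^(1/4) = (8·88.0³·13·4.5765 / (79.2×10³))^0.25
  = (4095.4)^0.25 = 7.9997 mm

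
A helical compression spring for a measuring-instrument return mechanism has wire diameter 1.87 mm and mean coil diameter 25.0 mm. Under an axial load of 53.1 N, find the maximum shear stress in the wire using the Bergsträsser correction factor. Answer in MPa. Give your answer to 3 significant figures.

568 MPa

Spring index C = D/d = 25.0/1.87 = 13.3690
K_B = (4C+2)/(4C−3) = 55.476/50.476 = 1.0991
τ₀ = 8FD/(πd³) = 8·53.1·25.0/(π·1.87³) = 10620/20.544 = 516.95 MPa
τ_max = K·τ₀ = 1.0991 × 516.95 = 568.16 MPa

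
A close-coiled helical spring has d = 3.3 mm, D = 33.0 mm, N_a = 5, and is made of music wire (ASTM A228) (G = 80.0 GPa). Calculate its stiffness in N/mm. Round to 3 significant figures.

6.60 N/mm

k = Gd⁴/(8D³N_a) = (80.0×10³ × 3.3⁴) / (8 × 33.0³ × 5)
  = 9.48737e+06 / 1.43748e+06 = 6.6 N/mm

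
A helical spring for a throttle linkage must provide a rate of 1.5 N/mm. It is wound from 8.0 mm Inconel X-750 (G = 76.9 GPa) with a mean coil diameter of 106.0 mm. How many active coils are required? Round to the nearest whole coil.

22

N_a = Gd⁴/(8D³k) = (76.9×10³ × 8.0⁴)/(8 × 106.0³ × 1.5)
    = 3.14982e+08 / 1.42922e+07 = 22.04 → 22 coils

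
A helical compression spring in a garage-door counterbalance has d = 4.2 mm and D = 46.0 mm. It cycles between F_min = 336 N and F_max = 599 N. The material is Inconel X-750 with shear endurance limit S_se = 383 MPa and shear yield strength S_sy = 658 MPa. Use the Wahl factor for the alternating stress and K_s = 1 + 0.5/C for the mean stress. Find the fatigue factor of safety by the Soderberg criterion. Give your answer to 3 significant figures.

0.559

C = D/d = 46.0/4.2 = 10.9524; K_W = (4C−1)/(4C−4)+0.615/C = 1.1315; K_s = 1+0.5/C = 1.0457
F_a = (F_max−F_min)/2 = 131.5 N; F_m = (F_max+F_min)/2 = 467.5 N
τ_a = K_W·8F_aD/(πd³) = 1.1315 × 207.91 = 235.25 MPa
τ_m = K_s·8F_mD/(πd³) = 1.0457 × 739.15 = 772.89 MPa
Soderberg: 1/n_f = τ_a/S_se + τ_m/S_sy = 235.25/383 + 772.89/658 = 0.61424 + 1.17461 = 1.7888
n_f = 1/1.7888 = 0.559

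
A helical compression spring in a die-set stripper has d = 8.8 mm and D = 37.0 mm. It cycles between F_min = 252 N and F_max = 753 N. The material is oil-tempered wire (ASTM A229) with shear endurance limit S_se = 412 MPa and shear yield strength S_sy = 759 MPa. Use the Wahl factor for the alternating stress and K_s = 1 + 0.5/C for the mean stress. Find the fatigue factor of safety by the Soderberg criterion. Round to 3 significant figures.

4.58

C = D/d = 37.0/8.8 = 4.2045; K_W = (4C−1)/(4C−4)+0.615/C = 1.3803; K_s = 1+0.5/C = 1.1189
F_a = (F_max−F_min)/2 = 250.5 N; F_m = (F_max+F_min)/2 = 502.5 N
τ_a = K_W·8F_aD/(πd³) = 1.3803 × 34.634 = 47.806 MPa
τ_m = K_s·8F_mD/(πd³) = 1.1189 × 69.475 = 77.737 MPa
Soderberg: 1/n_f = τ_a/S_se + τ_m/S_sy = 47.806/412 + 77.737/759 = 0.11603 + 0.10242 = 0.21845
n_f = 1/0.21845 = 4.578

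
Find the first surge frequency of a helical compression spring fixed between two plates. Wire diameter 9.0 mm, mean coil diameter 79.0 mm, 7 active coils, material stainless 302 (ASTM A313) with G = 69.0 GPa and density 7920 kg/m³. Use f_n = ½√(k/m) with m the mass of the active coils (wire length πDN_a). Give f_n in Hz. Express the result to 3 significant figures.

k = Gd⁴/(8D³N_a) = (69.0×10³)(9.0⁴)/(8·79.0³·7) = 16.396 N/mm = 16396 N/m
Wire length L = πDN_a = π·79.0·7 = 1737.3 mm
m = ρ·(πd²/4)·L = 7920 × 63.617×10⁻⁶ m² × 1.7373 m = 0.87534 kg
f_n = ½√(k/m) = 0.5·√(16396/0.87534) = 0.5·√(18732) = 68.432 Hz

68.4 Hz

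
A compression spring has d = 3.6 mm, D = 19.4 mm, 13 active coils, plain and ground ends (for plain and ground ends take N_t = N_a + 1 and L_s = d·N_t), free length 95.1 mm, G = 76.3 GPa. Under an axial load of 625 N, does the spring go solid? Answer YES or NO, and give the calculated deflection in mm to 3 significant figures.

NO, δ = 37.0 mm

k = Gd⁴/(8D³N_a) = (76.3×10³)(3.6⁴)/(8·19.4³·13) = 16.877 N/mm
N_t = 14; L_s = 3.6·14 = 50.4 mm; δ_solid = L₀ − L_s = 95.1 − 50.4 = 44.7 mm
δ = F/k = 625/16.877 = 37.033 mm
δ < δ_solid → spring does not go solid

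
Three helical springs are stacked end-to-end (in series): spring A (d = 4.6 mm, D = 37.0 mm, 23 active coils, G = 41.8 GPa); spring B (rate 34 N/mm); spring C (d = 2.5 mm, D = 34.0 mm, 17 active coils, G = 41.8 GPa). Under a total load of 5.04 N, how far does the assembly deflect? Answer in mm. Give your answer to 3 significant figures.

19.2 mm

k_A = Gd⁴/(8D³N_a) = (41.8×10³)(4.6⁴)/(8·37.0³·23) = 2.0081 N/mm
k_C = Gd⁴/(8D³N_a) = (41.8×10³)(2.5⁴)/(8·34.0³·17) = 0.30546 N/mm
Series: 1/k_eq = 1/2.0081 + 1/34 + 1/0.30546 = 3.8011; k_eq = 0.26308 N/mm
δ = F/k_eq = 5.04/0.26308 = 19.158 mm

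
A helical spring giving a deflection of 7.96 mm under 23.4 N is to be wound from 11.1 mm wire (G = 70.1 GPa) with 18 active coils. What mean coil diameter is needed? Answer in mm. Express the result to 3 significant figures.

Required rate k = F/δ = 23.4/7.96 = 2.9397 N/mm
D = (Gd⁴/(8N_a·k))^(1/3) = (70.1×10³·11.1⁴/(8·18·2.9397))^(1/3)
  = (2.51388e+06)^(1/3) = 135.9716 mm

136 mm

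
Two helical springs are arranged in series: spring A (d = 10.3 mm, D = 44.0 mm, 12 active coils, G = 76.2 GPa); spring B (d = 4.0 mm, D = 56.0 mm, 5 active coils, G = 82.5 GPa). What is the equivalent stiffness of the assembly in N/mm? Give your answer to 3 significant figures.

k_A = Gd⁴/(8D³N_a) = (76.2×10³)(10.3⁴)/(8·44.0³·12) = 104.88 N/mm
k_B = Gd⁴/(8D³N_a) = (82.5×10³)(4.0⁴)/(8·56.0³·5) = 3.0066 N/mm
Series: 1/k_eq = 1/104.88 + 1/3.0066 = 0.34214; k_eq = 2.9228 N/mm

2.92 N/mm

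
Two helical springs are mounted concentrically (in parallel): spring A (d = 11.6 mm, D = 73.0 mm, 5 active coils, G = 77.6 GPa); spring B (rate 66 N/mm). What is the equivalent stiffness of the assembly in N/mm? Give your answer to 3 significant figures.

k_A = Gd⁴/(8D³N_a) = (77.6×10³)(11.6⁴)/(8·73.0³·5) = 90.295 N/mm
Parallel: k_eq = 90.295 + 66 = 156.3 N/mm

156 N/mm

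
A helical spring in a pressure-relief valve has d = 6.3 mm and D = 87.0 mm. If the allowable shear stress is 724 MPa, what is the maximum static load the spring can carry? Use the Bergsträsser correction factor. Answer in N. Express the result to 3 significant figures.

746 N

C = D/d = 87.0/6.3 = 13.8095
K_B = (4C+2)/(4C−3) = 57.238/52.238 = 1.0957
τ_max = K·8FD/(πd³) → F_max = τ_allow·πd³/(8DK)
F_max = 724·π·6.3³/(8·87.0·1.0957) = 5.6874e+05/762.62 = 745.77 N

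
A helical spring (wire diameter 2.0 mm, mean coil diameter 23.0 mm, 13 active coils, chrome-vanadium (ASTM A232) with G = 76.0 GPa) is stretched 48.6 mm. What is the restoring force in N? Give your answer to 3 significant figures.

k = Gd⁴/(8D³N_a) = (76.0×10³)(2.0⁴)/(8·23.0³·13) = 0.96099 N/mm
F = k·δ = 0.96099 × 48.6 = 46.704 N

46.7 N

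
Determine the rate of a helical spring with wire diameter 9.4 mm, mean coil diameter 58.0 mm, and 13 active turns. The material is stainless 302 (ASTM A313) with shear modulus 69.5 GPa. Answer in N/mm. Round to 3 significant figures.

k = Gd⁴/(8D³N_a) = (69.5×10³ × 9.4⁴) / (8 × 58.0³ × 13)
  = 5.42621e+08 / 2.02916e+07 = 26.741 N/mm

26.7 N/mm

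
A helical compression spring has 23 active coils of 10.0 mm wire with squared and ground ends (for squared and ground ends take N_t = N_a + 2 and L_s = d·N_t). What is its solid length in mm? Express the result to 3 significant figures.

squared and ground ends: N_t = N_a + 2 = 23 + 2 = 25
L_s = d·N_t = 10.0 × 25 = 250 mm

250 mm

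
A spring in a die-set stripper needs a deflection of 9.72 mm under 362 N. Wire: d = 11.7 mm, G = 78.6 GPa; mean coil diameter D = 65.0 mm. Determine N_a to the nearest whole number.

Required rate k = F/δ = 362/9.72 = 37.243 N/mm
N_a = Gd⁴/(8D³k) = (78.6×10³ × 11.7⁴)/(8 × 65.0³ × 37.243)
    = 1.47288e+09 / 8.18224e+07 = 18 → 18 coils

18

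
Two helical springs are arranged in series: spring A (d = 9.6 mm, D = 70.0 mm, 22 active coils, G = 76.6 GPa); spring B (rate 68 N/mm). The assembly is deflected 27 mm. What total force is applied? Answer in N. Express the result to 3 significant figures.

k_A = Gd⁴/(8D³N_a) = (76.6×10³)(9.6⁴)/(8·70.0³·22) = 10.777 N/mm
Series: 1/k_eq = 1/10.777 + 1/68 = 0.10749; k_eq = 9.3028 N/mm
F = k_eq·δ = 9.3028·27 = 251.18 N

251 N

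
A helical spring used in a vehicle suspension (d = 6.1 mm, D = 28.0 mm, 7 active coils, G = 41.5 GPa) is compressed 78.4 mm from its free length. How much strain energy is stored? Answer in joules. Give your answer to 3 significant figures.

144 J

k = Gd⁴/(8D³N_a) = (41.5×10³)(6.1⁴)/(8·28.0³·7) = 46.742 N/mm
U = ½kδ² = 0.5 × 46.742 × 78.4² = 1.4365e+05 N·mm = 143.65 J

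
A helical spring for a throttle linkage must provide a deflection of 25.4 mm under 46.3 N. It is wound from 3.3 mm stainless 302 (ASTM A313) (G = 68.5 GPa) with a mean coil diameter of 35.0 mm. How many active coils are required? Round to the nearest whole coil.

Required rate k = F/δ = 46.3/25.4 = 1.8228 N/mm
N_a = Gd⁴/(8D³k) = (68.5×10³ × 3.3⁴)/(8 × 35.0³ × 1.8228)
    = 8.12356e+06 / 625232 = 12.99 → 13 coils

13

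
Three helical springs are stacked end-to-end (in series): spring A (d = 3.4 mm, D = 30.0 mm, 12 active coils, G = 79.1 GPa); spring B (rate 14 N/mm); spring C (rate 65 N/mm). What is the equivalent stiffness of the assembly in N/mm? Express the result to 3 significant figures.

3.01 N/mm

k_A = Gd⁴/(8D³N_a) = (79.1×10³)(3.4⁴)/(8·30.0³·12) = 4.0781 N/mm
Series: 1/k_eq = 1/4.0781 + 1/14 + 1/65 = 0.33203; k_eq = 3.0118 N/mm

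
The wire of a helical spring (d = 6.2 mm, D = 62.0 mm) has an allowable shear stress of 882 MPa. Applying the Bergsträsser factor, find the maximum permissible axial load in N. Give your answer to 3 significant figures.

1170 N

C = D/d = 62.0/6.2 = 10.0000
K_B = (4C+2)/(4C−3) = 42.000/37.000 = 1.1351
τ_max = K·8FD/(πd³) → F_max = τ_allow·πd³/(8DK)
F_max = 882·π·6.2³/(8·62.0·1.1351) = 6.6038e+05/563.03 = 1172.9 N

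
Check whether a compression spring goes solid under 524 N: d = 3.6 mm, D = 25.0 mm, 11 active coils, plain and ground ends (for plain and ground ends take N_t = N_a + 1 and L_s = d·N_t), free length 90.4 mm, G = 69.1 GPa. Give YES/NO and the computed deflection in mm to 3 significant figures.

YES, δ = 62.1 mm

k = Gd⁴/(8D³N_a) = (69.1×10³)(3.6⁴)/(8·25.0³·11) = 8.4408 N/mm
N_t = 12; L_s = 3.6·12 = 43.2 mm; δ_solid = L₀ − L_s = 90.4 − 43.2 = 47.2 mm
δ = F/k = 524/8.4408 = 62.079 mm
δ ≥ δ_solid → spring goes solid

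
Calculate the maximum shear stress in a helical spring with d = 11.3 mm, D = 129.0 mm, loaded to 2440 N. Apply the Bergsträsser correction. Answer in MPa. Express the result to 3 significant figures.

621 MPa

Spring index C = D/d = 129.0/11.3 = 11.4159
K_B = (4C+2)/(4C−3) = 47.664/42.664 = 1.1172
τ₀ = 8FD/(πd³) = 8·2440·129.0/(π·11.3³) = 2.51808e+06/4533 = 555.5 MPa
τ_max = K·τ₀ = 1.1172 × 555.5 = 620.6 MPa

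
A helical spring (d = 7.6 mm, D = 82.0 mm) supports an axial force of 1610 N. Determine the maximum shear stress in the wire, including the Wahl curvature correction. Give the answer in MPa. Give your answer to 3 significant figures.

868 MPa

Spring index C = D/d = 82.0/7.6 = 10.7895
K_W = (4C−1)/(4C−4) + 0.615/C = 42.158/39.158 + 0.0570 = 1.1336
τ₀ = 8FD/(πd³) = 8·1610·82.0/(π·7.6³) = 1.05616e+06/1379.1 = 765.84 MPa
τ_max = K·τ₀ = 1.1336 × 765.84 = 868.17 MPa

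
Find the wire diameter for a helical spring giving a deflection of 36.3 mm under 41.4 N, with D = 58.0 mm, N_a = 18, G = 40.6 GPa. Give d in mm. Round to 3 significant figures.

5.30 mm

Required rate k = F/δ = 41.4/36.3 = 1.1405 N/mm
d = (8D³N_a·k / G)^(1/4) = (8·58.0³·18·1.1405 / (40.6×10³))^0.25
  = (789.25)^0.25 = 5.3003 mm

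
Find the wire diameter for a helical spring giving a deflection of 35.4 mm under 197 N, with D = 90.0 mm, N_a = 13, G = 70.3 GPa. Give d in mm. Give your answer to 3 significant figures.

Required rate k = F/δ = 197/35.4 = 5.565 N/mm
d = (8D³N_a·k / G)^(1/4) = (8·90.0³·13·5.565 / (70.3×10³))^0.25
  = (6001.6)^0.25 = 8.8017 mm

8.80 mm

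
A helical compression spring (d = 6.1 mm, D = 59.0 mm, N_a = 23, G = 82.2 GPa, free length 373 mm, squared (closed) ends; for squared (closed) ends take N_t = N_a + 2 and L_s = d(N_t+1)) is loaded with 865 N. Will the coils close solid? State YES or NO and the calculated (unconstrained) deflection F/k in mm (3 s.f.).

k = Gd⁴/(8D³N_a) = (82.2×10³)(6.1⁴)/(8·59.0³·23) = 3.0117 N/mm
N_t = 25; L_s = 6.1·26 = 158.6 mm; δ_solid = L₀ − L_s = 373 − 158.6 = 214.4 mm
δ = F/k = 865/3.0117 = 287.21 mm
δ ≥ δ_solid → spring goes solid

YES, δ = 287 mm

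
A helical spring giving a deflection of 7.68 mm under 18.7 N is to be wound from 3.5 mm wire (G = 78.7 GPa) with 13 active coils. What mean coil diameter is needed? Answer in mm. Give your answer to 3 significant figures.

Required rate k = F/δ = 18.7/7.68 = 2.4349 N/mm
D = (Gd⁴/(8N_a·k))^(1/3) = (78.7×10³·3.5⁴/(8·13·2.4349))^(1/3)
  = (46637.3)^(1/3) = 35.9952 mm

36.0 mm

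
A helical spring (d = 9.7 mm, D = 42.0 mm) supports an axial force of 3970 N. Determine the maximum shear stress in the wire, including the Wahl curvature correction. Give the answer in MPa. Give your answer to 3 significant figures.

Spring index C = D/d = 42.0/9.7 = 4.3299
K_W = (4C−1)/(4C−4) + 0.615/C = 16.320/13.320 + 0.1420 = 1.3673
τ₀ = 8FD/(πd³) = 8·3970·42.0/(π·9.7³) = 1.33392e+06/2867.2 = 465.23 MPa
τ_max = K·τ₀ = 1.3673 × 465.23 = 636.09 MPa

636 MPa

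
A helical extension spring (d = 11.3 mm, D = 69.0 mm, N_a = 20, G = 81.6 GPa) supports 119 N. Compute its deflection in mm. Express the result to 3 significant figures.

k = Gd⁴/(8D³N_a) = (81.6×10³)(11.3⁴)/(8·69.0³·20) = 25.313 N/mm
δ = F/k = 119 / 25.313 = 4.7012 mm

4.70 mm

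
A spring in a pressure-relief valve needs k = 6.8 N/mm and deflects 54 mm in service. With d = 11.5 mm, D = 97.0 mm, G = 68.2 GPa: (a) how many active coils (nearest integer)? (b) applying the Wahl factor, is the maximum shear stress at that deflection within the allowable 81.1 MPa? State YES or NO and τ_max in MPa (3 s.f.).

(a) 24 coils; (b) YES, τ_max = 70.1 MPa

N_a = Gd⁴/(8D³k) = (68.2×10³)(11.5⁴)/(8·97.0³·6.8) = 24.02 → N_a = 24
Actual rate k = Gd⁴/(8D³·24) = 6.8071 N/mm
Working load F = kδ = 6.8071·54 = 367.58 N
C = 97.0/11.5 = 8.4348; K_W = (4C−1)/(4C−4)+0.615/C = 1.1738
τ_max = K_W·8FD/(πd³) = 1.1738·59.7 = 70.075 MPa
τ_max ≤ 81.1 MPa → acceptable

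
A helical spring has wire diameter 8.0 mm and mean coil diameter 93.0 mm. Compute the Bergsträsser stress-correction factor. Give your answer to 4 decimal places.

C = D/d = 93.0/8.0 = 11.6250
K_B = (4C+2)/(4C−3) = 48.500/43.500 = 1.1149

1.1149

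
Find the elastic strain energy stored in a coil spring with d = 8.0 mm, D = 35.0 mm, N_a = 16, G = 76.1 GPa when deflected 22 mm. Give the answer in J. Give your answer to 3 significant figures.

k = Gd⁴/(8D³N_a) = (76.1×10³)(8.0⁴)/(8·35.0³·16) = 56.798 N/mm
U = ½kδ² = 0.5 × 56.798 × 22² = 13745 N·mm = 13.745 J

13.7 J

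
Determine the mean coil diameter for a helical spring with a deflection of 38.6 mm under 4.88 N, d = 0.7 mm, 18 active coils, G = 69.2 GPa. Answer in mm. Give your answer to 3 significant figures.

9.70 mm

Required rate k = F/δ = 4.88/38.6 = 0.12642 N/mm
D = (Gd⁴/(8N_a·k))^(1/3) = (69.2×10³·0.7⁴/(8·18·0.12642))^(1/3)
  = (912.648)^(1/3) = 9.6999 mm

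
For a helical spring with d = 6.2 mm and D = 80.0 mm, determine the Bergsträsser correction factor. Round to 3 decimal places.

1.103

C = D/d = 80.0/6.2 = 12.9032
K_B = (4C+2)/(4C−3) = 53.613/48.613 = 1.1029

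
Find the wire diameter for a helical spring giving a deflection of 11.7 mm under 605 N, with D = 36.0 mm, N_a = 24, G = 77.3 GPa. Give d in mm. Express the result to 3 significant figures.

Required rate k = F/δ = 605/11.7 = 51.709 N/mm
d = (8D³N_a·k / G)^(1/4) = (8·36.0³·24·51.709 / (77.3×10³))^0.25
  = (5992.4)^0.25 = 8.7983 mm

8.80 mm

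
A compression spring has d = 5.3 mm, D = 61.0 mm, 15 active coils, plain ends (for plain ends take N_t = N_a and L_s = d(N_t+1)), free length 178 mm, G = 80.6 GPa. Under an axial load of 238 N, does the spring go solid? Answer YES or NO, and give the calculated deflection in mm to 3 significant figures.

k = Gd⁴/(8D³N_a) = (80.6×10³)(5.3⁴)/(8·61.0³·15) = 2.3349 N/mm
N_t = 15; L_s = 5.3·16 = 84.8 mm; δ_solid = L₀ − L_s = 178 − 84.8 = 93.2 mm
δ = F/k = 238/2.3349 = 101.93 mm
δ ≥ δ_solid → spring goes solid

YES, δ = 102 mm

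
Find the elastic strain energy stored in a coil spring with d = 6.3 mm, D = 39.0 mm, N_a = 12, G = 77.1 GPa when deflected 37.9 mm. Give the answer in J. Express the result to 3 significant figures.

15.3 J

k = Gd⁴/(8D³N_a) = (77.1×10³)(6.3⁴)/(8·39.0³·12) = 21.328 N/mm
U = ½kδ² = 0.5 × 21.328 × 37.9² = 15318 N·mm = 15.318 J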